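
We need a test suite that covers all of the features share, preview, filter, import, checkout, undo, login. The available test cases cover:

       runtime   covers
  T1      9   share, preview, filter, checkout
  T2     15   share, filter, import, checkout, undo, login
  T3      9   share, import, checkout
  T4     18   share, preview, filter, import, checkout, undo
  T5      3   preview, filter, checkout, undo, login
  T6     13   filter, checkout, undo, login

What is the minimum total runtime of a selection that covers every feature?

12

T3, T5 cover every feature at runtime 9 + 3 = 12.
Any cover uses at least 2 test cases; among all covering selections none totals below 12.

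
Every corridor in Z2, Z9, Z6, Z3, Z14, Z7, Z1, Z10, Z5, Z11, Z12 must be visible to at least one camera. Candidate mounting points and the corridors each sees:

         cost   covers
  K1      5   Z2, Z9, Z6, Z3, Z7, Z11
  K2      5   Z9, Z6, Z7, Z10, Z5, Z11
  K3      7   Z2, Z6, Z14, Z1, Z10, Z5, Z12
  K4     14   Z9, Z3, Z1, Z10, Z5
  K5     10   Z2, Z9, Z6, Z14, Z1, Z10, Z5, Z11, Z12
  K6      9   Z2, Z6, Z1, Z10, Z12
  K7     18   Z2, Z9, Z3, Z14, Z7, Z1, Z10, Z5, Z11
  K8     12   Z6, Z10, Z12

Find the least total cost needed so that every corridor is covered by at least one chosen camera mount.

12

K1, K3 cover every corridor at cost 5 + 7 = 12.
Any cover uses at least 2 camera mounts; among all covering selections none totals below 12.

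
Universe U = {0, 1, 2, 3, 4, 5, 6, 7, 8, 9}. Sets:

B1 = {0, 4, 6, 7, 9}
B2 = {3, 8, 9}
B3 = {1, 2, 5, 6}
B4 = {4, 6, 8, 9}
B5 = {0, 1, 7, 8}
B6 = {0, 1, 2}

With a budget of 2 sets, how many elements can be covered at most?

Choosing B1, B3 covers {0, 1, 2, 4, 5, 6, 7, 9} — 8 elements.
No choice of 2 sets does better; here 3, 8 are left uncovered.

8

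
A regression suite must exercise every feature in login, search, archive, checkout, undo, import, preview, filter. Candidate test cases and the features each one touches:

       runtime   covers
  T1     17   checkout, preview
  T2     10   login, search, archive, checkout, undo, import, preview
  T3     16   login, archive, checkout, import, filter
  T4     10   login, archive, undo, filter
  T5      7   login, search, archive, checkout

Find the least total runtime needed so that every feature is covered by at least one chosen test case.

20

T2, T4 cover every feature at runtime 10 + 10 = 20.
Any cover uses at least 2 test cases; among all covering selections none totals below 20.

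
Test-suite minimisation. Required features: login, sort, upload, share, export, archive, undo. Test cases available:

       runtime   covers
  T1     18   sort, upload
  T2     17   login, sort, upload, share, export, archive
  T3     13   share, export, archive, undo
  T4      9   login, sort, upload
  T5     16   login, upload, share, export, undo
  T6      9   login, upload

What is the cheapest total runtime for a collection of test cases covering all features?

22

T3, T4 cover every feature at runtime 13 + 9 = 22.
Any cover uses at least 2 test cases; among all covering selections none totals below 22.
Greedy by coverage-per-runtime would pick T2, T3 for 30 — worse than the optimum 22.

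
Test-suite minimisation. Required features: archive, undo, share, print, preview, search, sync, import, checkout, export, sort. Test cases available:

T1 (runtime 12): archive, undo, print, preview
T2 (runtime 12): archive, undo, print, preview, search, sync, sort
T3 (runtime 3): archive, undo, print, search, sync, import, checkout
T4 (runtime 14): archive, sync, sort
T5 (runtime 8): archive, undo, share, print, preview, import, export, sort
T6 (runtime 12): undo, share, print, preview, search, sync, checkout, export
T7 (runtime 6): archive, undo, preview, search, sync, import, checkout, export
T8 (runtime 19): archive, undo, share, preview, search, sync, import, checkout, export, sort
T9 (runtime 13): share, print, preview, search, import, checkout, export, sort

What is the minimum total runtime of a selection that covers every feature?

T3, T5 cover every feature at runtime 3 + 8 = 11.
Any cover uses at least 2 test cases; among all covering selections none totals below 11.

11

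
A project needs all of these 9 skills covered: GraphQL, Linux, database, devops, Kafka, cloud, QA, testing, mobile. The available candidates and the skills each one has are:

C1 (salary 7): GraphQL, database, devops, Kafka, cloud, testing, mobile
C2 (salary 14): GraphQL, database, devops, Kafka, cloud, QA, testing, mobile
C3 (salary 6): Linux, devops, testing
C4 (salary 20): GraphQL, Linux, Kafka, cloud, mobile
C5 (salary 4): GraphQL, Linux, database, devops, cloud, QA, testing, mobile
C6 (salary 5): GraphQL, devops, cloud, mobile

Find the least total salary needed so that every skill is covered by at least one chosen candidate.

C1, C5 cover every skill at salary 7 + 4 = 11.
Any cover uses at least 2 candidates; among all covering selections none totals below 11.

11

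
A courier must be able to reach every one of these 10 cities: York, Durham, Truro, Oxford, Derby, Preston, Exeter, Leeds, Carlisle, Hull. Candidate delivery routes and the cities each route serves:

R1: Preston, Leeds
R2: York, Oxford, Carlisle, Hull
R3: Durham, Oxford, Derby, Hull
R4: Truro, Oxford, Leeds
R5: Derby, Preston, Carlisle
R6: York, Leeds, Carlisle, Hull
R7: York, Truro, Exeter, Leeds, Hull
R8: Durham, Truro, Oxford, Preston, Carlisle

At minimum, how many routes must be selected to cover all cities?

R3, R5, R7 together cover {York, Durham, Truro, Oxford, Derby, Preston, Exeter, Leeds, Carlisle, Hull} — every city.
No 2 of the 8 routes cover everything (all 28 pairs fall short), so 3 is minimum.

3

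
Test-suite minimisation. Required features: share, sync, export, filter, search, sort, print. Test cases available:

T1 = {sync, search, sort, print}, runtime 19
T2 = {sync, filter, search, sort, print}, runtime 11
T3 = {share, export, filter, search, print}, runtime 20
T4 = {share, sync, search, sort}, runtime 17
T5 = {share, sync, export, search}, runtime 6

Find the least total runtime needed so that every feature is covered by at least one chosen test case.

17

T2, T5 cover every feature at runtime 11 + 6 = 17.
Any cover uses at least 2 test cases; among all covering selections none totals below 17.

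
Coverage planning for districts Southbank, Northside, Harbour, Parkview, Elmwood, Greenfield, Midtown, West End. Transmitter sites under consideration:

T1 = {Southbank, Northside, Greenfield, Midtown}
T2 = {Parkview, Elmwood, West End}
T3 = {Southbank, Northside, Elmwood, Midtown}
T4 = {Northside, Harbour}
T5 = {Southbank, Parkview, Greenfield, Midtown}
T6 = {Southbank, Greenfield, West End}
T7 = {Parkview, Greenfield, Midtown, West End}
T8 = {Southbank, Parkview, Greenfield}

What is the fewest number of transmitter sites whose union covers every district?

T1, T2, T4 together cover {Southbank, Northside, Harbour, Parkview, Elmwood, Greenfield, Midtown, West End} — every district.
No 2 of the 8 transmitter sites cover everything (all 28 pairs fall short), so 3 is minimum.

3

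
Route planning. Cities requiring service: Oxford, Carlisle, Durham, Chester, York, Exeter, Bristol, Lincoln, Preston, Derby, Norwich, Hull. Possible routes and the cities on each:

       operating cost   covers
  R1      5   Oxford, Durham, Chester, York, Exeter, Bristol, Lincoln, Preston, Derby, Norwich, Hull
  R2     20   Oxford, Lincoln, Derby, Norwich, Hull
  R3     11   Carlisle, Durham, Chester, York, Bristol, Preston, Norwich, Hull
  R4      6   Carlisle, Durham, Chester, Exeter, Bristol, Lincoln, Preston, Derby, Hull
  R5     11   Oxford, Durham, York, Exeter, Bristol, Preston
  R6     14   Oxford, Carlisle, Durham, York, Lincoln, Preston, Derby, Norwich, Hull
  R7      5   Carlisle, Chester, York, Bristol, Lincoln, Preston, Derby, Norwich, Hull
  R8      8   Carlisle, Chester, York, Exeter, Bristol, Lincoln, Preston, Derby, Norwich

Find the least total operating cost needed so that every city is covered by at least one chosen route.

R1, R7 cover every city at operating cost 5 + 5 = 10.
Any cover uses at least 2 routes; among all covering selections none totals below 10.

10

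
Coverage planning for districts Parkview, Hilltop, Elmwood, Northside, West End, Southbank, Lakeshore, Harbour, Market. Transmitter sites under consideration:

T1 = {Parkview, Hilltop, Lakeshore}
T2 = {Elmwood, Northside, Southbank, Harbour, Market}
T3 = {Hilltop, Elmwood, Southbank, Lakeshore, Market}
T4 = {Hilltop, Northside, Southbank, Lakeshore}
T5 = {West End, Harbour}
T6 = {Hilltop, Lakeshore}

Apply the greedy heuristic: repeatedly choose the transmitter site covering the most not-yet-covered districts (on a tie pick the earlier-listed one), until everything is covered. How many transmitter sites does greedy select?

Pick 1: T2 covers 5 new districts (Elmwood, Northside, Southbank, Harbour, Market).
Pick 2: T1 covers 3 new districts (Parkview, Hilltop, Lakeshore).
Pick 3: T5 covers 1 new districts (West End).
Greedy uses 3 transmitter sites.

3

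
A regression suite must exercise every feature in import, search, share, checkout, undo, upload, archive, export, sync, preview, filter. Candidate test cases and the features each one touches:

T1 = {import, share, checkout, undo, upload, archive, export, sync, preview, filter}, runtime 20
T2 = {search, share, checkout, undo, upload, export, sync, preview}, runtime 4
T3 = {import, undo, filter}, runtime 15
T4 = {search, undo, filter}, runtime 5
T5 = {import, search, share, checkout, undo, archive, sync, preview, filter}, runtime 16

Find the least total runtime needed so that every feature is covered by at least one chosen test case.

20

T2, T5 cover every feature at runtime 4 + 16 = 20.
Any cover uses at least 2 test cases; among all covering selections none totals below 20.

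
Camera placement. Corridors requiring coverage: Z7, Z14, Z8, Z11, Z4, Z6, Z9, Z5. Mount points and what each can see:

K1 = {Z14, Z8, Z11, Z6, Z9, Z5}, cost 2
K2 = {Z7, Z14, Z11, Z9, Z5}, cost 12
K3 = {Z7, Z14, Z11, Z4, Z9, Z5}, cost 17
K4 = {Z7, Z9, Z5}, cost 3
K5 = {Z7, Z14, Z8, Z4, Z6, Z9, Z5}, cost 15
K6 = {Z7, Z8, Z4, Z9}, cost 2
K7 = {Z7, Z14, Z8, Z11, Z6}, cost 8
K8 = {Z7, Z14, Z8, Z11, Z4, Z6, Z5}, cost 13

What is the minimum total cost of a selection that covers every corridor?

K1, K6 cover every corridor at cost 2 + 2 = 4.
Any cover uses at least 2 camera mounts; among all covering selections none totals below 4.

4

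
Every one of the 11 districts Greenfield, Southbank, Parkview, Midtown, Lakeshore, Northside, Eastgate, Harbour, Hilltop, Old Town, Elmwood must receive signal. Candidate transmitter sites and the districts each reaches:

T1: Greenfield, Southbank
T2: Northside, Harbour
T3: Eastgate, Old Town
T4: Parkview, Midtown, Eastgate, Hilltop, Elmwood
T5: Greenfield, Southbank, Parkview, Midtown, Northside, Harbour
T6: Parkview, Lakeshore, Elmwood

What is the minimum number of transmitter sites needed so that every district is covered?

T3, T4, T5, T6 together cover {Greenfield, Southbank, Parkview, Midtown, Lakeshore, Northside, Eastgate, Harbour, Hilltop, Old Town, Elmwood} — every district.
No 3 of the 6 transmitter sites cover everything (all 20 triples fall short), so 4 is minimum.

4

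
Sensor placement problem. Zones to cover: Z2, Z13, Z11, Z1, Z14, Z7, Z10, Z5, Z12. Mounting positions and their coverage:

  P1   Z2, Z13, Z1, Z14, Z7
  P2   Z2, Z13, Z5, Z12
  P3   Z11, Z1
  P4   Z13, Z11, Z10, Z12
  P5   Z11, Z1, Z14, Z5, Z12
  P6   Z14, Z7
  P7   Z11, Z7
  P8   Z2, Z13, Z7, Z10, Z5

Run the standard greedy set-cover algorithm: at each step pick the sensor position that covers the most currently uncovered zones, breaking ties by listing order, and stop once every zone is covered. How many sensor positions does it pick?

3

Pick 1: P1 covers 5 new zones (Z2, Z13, Z1, Z14, Z7).
Pick 2: P4 covers 3 new zones (Z11, Z10, Z12).
Pick 3: P2 covers 1 new zones (Z5).
Greedy uses 3 sensor positions. (The true minimum is 2.)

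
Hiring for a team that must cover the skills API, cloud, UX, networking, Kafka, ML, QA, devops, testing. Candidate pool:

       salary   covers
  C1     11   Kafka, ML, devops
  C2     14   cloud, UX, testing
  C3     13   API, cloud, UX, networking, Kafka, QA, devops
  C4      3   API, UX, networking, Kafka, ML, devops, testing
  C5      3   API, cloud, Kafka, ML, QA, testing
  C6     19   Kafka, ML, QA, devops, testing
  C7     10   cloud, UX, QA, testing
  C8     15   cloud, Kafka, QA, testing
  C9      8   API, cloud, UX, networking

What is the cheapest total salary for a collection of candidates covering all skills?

6

C4, C5 cover every skill at salary 3 + 3 = 6.
Any cover uses at least 2 candidates; among all covering selections none totals below 6.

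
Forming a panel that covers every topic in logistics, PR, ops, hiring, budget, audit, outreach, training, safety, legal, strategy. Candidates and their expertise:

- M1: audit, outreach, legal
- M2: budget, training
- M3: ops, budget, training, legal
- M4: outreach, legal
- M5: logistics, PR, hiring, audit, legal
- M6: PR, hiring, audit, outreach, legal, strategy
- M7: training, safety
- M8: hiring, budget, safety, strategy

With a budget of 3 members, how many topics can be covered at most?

10

Choosing M3, M5, M6 covers {logistics, PR, ops, hiring, budget, audit, outreach, training, legal, strategy} — 10 topics.
No choice of 3 members does better; here safety is left uncovered.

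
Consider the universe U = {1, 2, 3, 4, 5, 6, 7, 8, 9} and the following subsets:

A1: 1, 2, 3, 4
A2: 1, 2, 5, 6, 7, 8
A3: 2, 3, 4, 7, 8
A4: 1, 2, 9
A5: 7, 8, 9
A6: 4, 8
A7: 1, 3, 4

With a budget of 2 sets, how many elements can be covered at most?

Choosing A1, A2 covers {1, 2, 3, 4, 5, 6, 7, 8} — 8 elements.
No choice of 2 sets does better; here 9 is left uncovered.

8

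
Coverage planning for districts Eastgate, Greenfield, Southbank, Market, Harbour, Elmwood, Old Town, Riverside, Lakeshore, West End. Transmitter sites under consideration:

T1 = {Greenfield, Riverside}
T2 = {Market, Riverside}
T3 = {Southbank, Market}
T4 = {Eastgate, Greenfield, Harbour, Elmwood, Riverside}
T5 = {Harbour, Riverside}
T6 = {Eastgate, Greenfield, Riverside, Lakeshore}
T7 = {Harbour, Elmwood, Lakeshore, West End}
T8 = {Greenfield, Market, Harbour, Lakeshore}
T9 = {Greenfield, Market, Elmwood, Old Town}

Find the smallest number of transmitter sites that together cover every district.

T3, T4, T7, T9 together cover {Eastgate, Greenfield, Southbank, Market, Harbour, Elmwood, Old Town, Riverside, Lakeshore, West End} — every district.
No 3 of the 9 transmitter sites cover everything (all 84 triples fall short), so 4 is minimum.

4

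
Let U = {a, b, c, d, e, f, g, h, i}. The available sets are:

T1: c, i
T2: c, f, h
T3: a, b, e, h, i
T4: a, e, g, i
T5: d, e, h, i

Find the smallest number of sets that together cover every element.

4

T2, T3, T4, T5 together cover {a, b, c, d, e, f, g, h, i} — every element.
No 3 of the 5 sets cover everything (all 10 triples fall short), so 4 is minimum.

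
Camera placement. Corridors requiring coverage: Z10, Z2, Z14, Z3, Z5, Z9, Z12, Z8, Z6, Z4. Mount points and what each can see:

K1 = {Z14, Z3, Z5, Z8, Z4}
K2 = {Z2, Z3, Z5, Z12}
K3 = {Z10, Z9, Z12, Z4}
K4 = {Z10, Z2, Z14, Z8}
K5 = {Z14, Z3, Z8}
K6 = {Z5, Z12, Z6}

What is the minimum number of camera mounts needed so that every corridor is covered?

K1, K2, K3, K6 together cover {Z10, Z2, Z14, Z3, Z5, Z9, Z12, Z8, Z6, Z4} — every corridor.
No 3 of the 6 camera mounts cover everything (all 20 triples fall short), so 4 is minimum.

4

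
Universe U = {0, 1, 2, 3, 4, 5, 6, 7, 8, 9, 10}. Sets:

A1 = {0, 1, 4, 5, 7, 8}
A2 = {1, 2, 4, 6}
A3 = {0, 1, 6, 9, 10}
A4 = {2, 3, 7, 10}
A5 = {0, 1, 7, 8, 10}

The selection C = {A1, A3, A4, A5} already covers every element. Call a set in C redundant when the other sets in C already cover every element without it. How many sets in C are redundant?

1

Drop A1: 4, 5 uncovered — not redundant.
Drop A3: 6, 9 uncovered — not redundant.
Drop A4: 2, 3 uncovered — not redundant.
Drop A5: the rest still cover every element — redundant.
1 redundant: A5.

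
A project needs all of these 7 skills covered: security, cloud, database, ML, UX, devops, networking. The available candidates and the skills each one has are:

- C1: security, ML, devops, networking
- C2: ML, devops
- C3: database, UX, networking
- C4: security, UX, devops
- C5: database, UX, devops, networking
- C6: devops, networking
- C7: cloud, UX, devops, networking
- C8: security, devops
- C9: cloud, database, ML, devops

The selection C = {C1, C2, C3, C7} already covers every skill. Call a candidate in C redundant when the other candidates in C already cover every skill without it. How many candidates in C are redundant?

Drop C1: security uncovered — not redundant.
Drop C2: the rest still cover every skill — redundant.
Drop C3: database uncovered — not redundant.
Drop C7: cloud uncovered — not redundant.
1 redundant: C2.

1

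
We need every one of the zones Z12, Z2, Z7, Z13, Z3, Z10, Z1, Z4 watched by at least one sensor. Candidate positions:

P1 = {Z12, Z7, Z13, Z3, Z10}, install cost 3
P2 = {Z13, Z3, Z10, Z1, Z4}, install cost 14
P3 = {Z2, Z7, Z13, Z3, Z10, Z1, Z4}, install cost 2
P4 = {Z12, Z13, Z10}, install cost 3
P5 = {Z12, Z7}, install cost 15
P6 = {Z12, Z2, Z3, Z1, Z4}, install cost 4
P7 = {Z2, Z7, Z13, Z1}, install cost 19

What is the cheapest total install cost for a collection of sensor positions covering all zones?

5

P1, P3 cover every zone at install cost 3 + 2 = 5.
Any cover uses at least 2 sensor positions; among all covering selections none totals below 5.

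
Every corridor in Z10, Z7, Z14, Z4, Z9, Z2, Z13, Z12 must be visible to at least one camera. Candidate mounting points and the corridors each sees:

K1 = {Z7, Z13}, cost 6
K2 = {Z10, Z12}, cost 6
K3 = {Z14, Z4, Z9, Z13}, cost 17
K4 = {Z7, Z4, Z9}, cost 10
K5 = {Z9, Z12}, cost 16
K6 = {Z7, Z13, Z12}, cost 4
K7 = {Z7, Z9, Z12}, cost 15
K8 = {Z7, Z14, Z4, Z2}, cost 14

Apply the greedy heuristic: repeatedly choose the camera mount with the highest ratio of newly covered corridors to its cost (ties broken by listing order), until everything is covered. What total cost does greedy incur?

34

Pick 1: K6 adds 3 new (Z7, Z13, Z12) at cost 4 (ratio 3/4).
Pick 2: K8 adds 3 new (Z14, Z4, Z2) at cost 14 (ratio 3/14).
Pick 3: K2 adds 1 new (Z10) at cost 6 (ratio 1/6).
Pick 4: K4 adds 1 new (Z9) at cost 10 (ratio 1/10).
Greedy total cost: 4 + 14 + 6 + 10 = 34.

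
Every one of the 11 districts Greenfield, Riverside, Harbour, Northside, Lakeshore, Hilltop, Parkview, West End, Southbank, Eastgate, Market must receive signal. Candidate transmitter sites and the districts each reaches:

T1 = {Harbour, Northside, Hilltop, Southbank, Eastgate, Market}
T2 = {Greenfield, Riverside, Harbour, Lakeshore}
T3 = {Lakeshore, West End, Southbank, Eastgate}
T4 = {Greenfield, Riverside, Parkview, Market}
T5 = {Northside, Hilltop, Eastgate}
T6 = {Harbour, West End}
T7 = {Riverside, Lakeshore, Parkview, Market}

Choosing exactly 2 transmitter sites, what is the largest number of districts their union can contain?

Choosing T1, T2 covers {Greenfield, Riverside, Harbour, Northside, Lakeshore, Hilltop, Southbank, Eastgate, Market} — 9 districts.
No choice of 2 transmitter sites does better; here Parkview, West End are left uncovered.

9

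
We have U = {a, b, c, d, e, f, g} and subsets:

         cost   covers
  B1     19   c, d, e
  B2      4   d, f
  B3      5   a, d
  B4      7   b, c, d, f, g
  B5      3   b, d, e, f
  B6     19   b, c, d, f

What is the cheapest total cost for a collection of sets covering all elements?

B3, B4, B5 cover every element at cost 5 + 7 + 3 = 15.
Any cover uses at least 3 sets; among all covering selections none totals below 15.

15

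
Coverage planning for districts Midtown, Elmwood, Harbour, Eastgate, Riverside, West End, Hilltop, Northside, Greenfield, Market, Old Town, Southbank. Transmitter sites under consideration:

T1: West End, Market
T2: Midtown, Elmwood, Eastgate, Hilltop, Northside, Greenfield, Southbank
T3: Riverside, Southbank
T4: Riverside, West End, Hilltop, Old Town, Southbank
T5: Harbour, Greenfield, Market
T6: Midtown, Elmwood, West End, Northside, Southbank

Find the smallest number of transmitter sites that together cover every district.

T2, T4, T5 together cover {Midtown, Elmwood, Harbour, Eastgate, Riverside, West End, Hilltop, Northside, Greenfield, Market, Old Town, Southbank} — every district.
No 2 of the 6 transmitter sites cover everything (all 15 pairs fall short), so 3 is minimum.

3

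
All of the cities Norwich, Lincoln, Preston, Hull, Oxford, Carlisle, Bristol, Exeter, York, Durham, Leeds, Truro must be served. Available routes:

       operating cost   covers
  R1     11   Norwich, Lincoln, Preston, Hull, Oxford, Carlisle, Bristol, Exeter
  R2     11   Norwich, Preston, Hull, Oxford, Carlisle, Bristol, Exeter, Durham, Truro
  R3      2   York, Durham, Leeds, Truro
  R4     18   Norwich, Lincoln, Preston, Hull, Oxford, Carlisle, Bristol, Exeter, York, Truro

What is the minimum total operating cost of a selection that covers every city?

13

R1, R3 cover every city at operating cost 11 + 2 = 13.
Any cover uses at least 2 routes; among all covering selections none totals below 13.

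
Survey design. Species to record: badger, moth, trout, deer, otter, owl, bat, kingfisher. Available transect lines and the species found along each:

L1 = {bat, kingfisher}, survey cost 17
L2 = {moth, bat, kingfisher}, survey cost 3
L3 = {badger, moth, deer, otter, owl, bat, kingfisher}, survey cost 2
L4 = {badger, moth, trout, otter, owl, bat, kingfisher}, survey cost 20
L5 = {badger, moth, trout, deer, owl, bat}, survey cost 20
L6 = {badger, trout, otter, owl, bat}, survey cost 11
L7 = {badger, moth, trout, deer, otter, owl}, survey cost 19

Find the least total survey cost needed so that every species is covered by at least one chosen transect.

13

L3, L6 cover every species at survey cost 2 + 11 = 13.
Any cover uses at least 2 transects; among all covering selections none totals below 13.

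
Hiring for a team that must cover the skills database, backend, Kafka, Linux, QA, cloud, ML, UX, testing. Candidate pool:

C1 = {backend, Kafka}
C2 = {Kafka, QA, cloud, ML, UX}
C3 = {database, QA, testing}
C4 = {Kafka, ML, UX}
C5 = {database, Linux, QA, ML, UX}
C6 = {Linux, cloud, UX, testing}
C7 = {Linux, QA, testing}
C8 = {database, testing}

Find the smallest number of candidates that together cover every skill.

C1, C5, C6 together cover {database, backend, Kafka, Linux, QA, cloud, ML, UX, testing} — every skill.
No 2 of the 8 candidates cover everything (all 28 pairs fall short), so 3 is minimum.

3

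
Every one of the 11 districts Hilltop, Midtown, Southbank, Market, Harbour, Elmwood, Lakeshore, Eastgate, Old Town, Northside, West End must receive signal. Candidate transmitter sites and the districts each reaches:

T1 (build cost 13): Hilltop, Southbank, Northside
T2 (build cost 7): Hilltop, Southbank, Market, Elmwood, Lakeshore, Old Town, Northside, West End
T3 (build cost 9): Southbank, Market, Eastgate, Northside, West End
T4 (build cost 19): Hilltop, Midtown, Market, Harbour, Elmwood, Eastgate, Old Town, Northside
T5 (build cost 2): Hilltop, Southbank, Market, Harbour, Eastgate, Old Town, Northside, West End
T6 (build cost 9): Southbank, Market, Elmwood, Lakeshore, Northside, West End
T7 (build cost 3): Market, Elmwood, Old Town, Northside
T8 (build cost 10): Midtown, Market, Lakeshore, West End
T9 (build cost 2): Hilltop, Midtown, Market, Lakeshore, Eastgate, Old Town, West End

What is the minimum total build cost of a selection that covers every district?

7

T5, T7, T9 cover every district at build cost 2 + 3 + 2 = 7.
Any cover uses at least 2 transmitter sites; among all covering selections none totals below 7.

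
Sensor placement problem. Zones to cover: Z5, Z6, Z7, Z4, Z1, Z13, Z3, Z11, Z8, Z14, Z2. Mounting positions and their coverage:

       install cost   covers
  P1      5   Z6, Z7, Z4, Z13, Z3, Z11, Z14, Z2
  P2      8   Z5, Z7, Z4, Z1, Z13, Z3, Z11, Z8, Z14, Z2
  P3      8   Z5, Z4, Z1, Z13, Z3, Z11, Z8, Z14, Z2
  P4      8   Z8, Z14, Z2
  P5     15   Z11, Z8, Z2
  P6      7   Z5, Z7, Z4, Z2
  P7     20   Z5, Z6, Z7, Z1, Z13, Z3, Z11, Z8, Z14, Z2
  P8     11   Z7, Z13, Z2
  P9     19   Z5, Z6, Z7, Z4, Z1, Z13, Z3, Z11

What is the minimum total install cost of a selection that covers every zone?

13

P1, P2 cover every zone at install cost 5 + 8 = 13.
Any cover uses at least 2 sensor positions; among all covering selections none totals below 13.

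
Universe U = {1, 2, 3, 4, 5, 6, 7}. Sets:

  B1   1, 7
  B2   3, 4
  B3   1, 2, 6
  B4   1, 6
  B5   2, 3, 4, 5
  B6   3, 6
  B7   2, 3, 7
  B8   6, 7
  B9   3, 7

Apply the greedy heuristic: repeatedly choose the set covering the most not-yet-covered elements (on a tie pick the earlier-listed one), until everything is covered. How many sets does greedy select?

Pick 1: B5 covers 4 new elements (2, 3, 4, 5).
Pick 2: B1 covers 2 new elements (1, 7).
Pick 3: B3 covers 1 new elements (6).
Greedy uses 3 sets.

3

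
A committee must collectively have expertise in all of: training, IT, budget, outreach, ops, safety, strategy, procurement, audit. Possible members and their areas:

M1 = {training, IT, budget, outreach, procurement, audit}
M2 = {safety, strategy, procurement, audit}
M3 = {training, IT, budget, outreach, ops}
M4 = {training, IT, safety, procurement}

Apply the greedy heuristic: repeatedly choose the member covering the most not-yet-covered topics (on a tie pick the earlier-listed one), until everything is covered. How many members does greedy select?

3

Pick 1: M1 covers 6 new topics (training, IT, budget, outreach, procurement, audit).
Pick 2: M2 covers 2 new topics (safety, strategy).
Pick 3: M3 covers 1 new topics (ops).
Greedy uses 3 members. (The true minimum is 2.)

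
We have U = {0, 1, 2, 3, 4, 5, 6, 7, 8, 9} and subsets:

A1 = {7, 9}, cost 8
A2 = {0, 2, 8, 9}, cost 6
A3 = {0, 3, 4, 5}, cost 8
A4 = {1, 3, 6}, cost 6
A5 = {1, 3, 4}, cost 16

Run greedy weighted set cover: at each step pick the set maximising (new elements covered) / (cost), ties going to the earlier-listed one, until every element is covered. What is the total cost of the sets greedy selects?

28

Pick 1: A2 adds 4 new (0, 2, 8, 9) at cost 6 (ratio 4/6).
Pick 2: A4 adds 3 new (1, 3, 6) at cost 6 (ratio 3/6).
Pick 3: A3 adds 2 new (4, 5) at cost 8 (ratio 2/8).
Pick 4: A1 adds 1 new (7) at cost 8 (ratio 1/8).
Greedy total cost: 6 + 6 + 8 + 8 = 28.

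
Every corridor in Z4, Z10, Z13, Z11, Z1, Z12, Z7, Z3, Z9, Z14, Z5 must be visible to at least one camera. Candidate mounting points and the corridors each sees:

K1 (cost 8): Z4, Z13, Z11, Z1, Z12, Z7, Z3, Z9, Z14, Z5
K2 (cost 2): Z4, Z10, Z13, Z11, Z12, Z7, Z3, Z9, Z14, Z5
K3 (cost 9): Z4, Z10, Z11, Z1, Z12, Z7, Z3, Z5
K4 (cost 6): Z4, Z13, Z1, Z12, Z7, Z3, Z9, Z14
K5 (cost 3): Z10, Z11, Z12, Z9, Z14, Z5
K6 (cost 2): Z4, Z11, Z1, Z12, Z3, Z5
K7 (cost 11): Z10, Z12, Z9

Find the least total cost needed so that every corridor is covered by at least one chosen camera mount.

K2, K6 cover every corridor at cost 2 + 2 = 4.
Any cover uses at least 2 camera mounts; among all covering selections none totals below 4.

4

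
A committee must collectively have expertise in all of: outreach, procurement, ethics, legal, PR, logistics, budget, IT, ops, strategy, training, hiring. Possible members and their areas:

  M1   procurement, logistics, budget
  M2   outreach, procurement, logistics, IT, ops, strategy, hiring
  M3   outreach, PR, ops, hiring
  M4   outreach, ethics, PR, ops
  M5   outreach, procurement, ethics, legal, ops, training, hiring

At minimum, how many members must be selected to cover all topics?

M1, M2, M3, M5 together cover {outreach, procurement, ethics, legal, PR, logistics, budget, IT, ops, strategy, training, hiring} — every topic.
No 3 of the 5 members cover everything (all 10 triples fall short), so 4 is minimum.

4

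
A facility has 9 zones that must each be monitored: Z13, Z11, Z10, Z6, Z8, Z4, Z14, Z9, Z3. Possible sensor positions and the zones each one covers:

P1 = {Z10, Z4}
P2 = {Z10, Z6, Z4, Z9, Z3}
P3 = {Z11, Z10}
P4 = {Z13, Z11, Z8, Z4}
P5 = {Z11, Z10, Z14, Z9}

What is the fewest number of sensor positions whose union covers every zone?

P2, P4, P5 together cover {Z13, Z11, Z10, Z6, Z8, Z4, Z14, Z9, Z3} — every zone.
No 2 of the 5 sensor positions cover everything (all 10 pairs fall short), so 3 is minimum.

3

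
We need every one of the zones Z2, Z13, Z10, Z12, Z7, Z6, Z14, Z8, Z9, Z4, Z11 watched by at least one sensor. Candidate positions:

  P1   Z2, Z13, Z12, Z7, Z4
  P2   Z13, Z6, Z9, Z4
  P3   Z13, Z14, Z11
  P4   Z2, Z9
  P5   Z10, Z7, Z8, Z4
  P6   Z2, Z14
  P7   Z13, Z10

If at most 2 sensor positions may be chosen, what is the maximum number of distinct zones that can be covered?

Choosing P1, P2 covers {Z2, Z13, Z12, Z7, Z6, Z9, Z4} — 7 zones.
No choice of 2 sensor positions does better; here Z10, Z14, Z8, Z11 are left uncovered.

7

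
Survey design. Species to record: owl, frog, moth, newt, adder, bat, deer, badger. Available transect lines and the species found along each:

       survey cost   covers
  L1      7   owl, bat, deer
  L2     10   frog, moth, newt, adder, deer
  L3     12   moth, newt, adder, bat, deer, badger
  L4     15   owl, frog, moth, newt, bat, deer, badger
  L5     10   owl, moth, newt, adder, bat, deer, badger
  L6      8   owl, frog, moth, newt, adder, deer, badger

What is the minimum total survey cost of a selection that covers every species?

15

L1, L6 cover every species at survey cost 7 + 8 = 15.
Any cover uses at least 2 transects; among all covering selections none totals below 15.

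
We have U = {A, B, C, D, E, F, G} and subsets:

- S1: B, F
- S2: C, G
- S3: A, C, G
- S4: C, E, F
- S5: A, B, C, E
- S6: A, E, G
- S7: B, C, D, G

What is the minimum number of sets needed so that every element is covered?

3

S1, S5, S7 together cover {A, B, C, D, E, F, G} — every element.
No 2 of the 7 sets cover everything (all 21 pairs fall short), so 3 is minimum.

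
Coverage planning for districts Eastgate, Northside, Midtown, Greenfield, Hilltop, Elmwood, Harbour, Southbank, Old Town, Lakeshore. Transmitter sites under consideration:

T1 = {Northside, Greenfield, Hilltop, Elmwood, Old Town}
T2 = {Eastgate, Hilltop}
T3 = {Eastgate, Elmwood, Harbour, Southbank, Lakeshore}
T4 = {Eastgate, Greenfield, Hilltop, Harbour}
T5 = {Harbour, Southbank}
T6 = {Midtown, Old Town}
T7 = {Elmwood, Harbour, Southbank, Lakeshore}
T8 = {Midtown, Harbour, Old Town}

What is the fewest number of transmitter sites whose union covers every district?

3

T1, T3, T6 together cover {Eastgate, Northside, Midtown, Greenfield, Hilltop, Elmwood, Harbour, Southbank, Old Town, Lakeshore} — every district.
No 2 of the 8 transmitter sites cover everything (all 28 pairs fall short), so 3 is minimum.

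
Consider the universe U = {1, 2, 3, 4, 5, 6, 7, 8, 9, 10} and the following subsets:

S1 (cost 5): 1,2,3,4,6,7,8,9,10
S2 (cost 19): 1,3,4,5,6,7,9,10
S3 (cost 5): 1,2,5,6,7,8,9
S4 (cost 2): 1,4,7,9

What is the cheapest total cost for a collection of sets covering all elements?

S1, S3 cover every element at cost 5 + 5 = 10.
Any cover uses at least 2 sets; among all covering selections none totals below 10.

10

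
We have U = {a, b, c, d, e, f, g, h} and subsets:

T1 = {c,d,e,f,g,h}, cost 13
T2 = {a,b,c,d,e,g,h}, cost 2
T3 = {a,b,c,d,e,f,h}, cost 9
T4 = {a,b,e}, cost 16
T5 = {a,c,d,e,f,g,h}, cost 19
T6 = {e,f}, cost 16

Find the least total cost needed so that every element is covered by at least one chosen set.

T2, T3 cover every element at cost 2 + 9 = 11.
Any cover uses at least 2 sets; among all covering selections none totals below 11.

11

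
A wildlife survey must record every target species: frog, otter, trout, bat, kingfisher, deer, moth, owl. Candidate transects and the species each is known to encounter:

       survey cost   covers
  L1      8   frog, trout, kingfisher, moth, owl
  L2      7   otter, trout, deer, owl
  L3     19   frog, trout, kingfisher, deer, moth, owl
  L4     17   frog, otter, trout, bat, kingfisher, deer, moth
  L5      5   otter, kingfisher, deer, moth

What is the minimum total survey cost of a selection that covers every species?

L2, L4 cover every species at survey cost 7 + 17 = 24.
Any cover uses at least 2 transects; among all covering selections none totals below 24.
Greedy by coverage-per-survey cost would pick L5, L1, L4 for 30 — worse than the optimum 24.

24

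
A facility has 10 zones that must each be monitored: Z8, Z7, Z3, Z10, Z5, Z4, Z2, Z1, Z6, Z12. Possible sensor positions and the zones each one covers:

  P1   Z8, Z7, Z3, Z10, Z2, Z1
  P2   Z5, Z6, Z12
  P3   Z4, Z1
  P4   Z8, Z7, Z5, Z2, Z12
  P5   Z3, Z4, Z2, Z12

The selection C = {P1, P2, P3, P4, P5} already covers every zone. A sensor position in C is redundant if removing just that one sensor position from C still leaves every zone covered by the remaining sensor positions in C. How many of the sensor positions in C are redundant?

Drop P1: Z10 uncovered — not redundant.
Drop P2: Z6 uncovered — not redundant.
Drop P3: the rest still cover every zone — redundant.
Drop P4: the rest still cover every zone — redundant.
Drop P5: the rest still cover every zone — redundant.
3 redundant: P3, P4, P5.

3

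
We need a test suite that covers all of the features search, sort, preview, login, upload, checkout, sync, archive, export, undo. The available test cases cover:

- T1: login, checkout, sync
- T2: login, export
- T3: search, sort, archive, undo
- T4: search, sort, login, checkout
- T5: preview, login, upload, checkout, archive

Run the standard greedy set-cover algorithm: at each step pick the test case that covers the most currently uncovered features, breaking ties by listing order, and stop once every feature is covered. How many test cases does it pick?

4

Pick 1: T5 covers 5 new features (preview, login, upload, checkout, archive).
Pick 2: T3 covers 3 new features (search, sort, undo).
Pick 3: T1 covers 1 new features (sync).
Pick 4: T2 covers 1 new features (export).
Greedy uses 4 test cases.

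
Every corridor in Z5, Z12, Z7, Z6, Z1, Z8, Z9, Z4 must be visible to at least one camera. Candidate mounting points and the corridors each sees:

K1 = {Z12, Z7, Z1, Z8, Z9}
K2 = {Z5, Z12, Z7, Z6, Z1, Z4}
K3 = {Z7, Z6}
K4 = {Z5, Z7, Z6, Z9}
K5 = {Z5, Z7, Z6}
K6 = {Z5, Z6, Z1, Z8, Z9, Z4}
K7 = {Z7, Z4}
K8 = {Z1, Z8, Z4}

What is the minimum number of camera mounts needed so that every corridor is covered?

2

K1, K2 together cover {Z5, Z12, Z7, Z6, Z1, Z8, Z9, Z4} — every corridor.
No single camera mount contains all 8 corridors, so 2 is optimal.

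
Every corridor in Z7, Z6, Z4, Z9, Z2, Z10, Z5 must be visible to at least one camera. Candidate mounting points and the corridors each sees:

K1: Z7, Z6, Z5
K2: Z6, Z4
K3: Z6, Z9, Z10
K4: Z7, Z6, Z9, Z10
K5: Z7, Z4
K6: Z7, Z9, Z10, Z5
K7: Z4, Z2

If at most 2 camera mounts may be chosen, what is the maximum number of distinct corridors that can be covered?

6

Choosing K2, K6 covers {Z7, Z6, Z4, Z9, Z10, Z5} — 6 corridors.
No choice of 2 camera mounts does better; here Z2 is left uncovered.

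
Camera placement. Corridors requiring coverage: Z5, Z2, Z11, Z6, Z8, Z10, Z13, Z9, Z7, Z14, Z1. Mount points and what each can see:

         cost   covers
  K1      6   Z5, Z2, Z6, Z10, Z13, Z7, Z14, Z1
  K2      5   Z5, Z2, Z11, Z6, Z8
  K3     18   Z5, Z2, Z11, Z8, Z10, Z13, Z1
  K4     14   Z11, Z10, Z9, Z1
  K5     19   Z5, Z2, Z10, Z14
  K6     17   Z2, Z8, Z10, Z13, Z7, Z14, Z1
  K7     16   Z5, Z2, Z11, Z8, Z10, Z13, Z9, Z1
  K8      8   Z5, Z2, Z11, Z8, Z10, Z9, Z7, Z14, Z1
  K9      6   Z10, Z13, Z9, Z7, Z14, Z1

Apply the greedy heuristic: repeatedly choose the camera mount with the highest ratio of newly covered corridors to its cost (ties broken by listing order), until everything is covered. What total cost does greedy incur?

Pick 1: K1 adds 8 new (Z5, Z2, Z6, Z10, Z13, Z7, Z14, Z1) at cost 6 (ratio 8/6).
Pick 2: K2 adds 2 new (Z11, Z8) at cost 5 (ratio 2/5).
Pick 3: K9 adds 1 new (Z9) at cost 6 (ratio 1/6).
Greedy total cost: 6 + 5 + 6 = 17. (The true optimum is 11, so greedy overshoots here.)

17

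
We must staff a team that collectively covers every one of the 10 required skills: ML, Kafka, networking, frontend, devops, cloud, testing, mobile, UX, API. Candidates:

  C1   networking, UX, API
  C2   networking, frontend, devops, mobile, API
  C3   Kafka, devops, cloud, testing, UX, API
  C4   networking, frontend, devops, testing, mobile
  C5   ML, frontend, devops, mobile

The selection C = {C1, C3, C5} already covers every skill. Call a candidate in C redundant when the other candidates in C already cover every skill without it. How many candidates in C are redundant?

Drop C1: networking uncovered — not redundant.
Drop C3: Kafka, cloud, testing uncovered — not redundant.
Drop C5: ML, frontend, mobile uncovered — not redundant.
None of the candidates in C is redundant.

0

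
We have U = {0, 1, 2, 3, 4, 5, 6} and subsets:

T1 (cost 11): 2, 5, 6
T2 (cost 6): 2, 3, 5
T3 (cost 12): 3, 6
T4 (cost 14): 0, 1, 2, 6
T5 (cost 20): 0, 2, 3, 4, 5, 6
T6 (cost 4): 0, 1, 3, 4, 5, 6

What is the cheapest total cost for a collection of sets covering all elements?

T2, T6 cover every element at cost 6 + 4 = 10.
Any cover uses at least 2 sets; among all covering selections none totals below 10.

10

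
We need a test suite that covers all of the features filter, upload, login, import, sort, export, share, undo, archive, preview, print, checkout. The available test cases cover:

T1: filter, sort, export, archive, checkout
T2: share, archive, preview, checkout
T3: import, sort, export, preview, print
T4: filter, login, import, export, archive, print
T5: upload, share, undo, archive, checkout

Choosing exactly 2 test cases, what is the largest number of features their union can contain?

10

Choosing T3, T5 covers {upload, import, sort, export, share, undo, archive, preview, print, checkout} — 10 features.
No choice of 2 test cases does better; here filter, login are left uncovered.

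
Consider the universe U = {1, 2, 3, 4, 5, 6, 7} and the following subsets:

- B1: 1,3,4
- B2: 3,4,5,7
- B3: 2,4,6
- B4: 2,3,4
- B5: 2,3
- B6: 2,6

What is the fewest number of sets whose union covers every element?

B1, B2, B3 together cover {1, 2, 3, 4, 5, 6, 7} — every element.
No 2 of the 6 sets cover everything (all 15 pairs fall short), so 3 is minimum.

3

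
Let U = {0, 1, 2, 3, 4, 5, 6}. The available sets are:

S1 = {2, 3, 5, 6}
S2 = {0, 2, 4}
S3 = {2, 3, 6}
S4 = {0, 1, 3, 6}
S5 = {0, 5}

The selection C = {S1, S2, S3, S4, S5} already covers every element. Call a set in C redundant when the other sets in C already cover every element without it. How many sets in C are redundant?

3

Drop S1: the rest still cover every element — redundant.
Drop S2: 4 uncovered — not redundant.
Drop S3: the rest still cover every element — redundant.
Drop S4: 1 uncovered — not redundant.
Drop S5: the rest still cover every element — redundant.
3 redundant: S1, S3, S5.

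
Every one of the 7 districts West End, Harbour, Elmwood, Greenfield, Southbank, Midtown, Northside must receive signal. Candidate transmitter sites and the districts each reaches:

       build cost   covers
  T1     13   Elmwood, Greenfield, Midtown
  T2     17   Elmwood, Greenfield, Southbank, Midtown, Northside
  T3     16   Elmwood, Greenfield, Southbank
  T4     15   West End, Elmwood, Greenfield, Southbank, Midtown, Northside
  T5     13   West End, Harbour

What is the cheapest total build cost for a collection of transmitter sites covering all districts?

28

T4, T5 cover every district at build cost 15 + 13 = 28.
Any cover uses at least 2 transmitter sites; among all covering selections none totals below 28.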